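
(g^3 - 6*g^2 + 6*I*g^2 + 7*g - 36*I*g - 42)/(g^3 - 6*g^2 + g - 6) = (g + 7*I)/(g + I)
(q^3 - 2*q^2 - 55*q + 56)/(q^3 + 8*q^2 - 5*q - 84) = (q^2 - 9*q + 8)/(q^2 + q - 12)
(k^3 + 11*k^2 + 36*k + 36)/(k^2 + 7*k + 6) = (k^2 + 5*k + 6)/(k + 1)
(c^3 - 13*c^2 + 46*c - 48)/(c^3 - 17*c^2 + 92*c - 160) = (c^2 - 5*c + 6)/(c^2 - 9*c + 20)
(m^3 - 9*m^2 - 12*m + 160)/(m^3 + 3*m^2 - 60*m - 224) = (m - 5)/(m + 7)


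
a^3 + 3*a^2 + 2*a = a*(a + 1)*(a + 2)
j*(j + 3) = j^2 + 3*j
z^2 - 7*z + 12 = (z - 4)*(z - 3)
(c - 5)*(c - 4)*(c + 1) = c^3 - 8*c^2 + 11*c + 20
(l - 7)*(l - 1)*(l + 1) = l^3 - 7*l^2 - l + 7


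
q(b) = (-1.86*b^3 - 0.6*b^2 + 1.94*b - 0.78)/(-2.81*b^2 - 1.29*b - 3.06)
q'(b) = (5.62*b + 1.29)*(-1.86*b^3 - 0.6*b^2 + 1.94*b - 0.78)/(-2.81*b^2 - 1.29*b - 3.06)^2 + (-5.58*b^2 - 1.2*b + 1.94)/(-2.81*b^2 - 1.29*b - 3.06)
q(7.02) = 4.38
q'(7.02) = 0.68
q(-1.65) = -0.32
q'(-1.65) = 1.02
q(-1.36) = -0.02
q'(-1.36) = 1.02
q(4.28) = 2.49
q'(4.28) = 0.71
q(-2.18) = -0.84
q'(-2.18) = 0.94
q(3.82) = 2.16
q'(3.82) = 0.71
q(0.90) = 0.13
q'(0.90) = 0.43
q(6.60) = 4.10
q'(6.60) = 0.69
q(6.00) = 3.68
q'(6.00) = 0.69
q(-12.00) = -7.91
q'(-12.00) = 0.67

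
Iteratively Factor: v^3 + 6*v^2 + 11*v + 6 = (v + 1)*(v^2 + 5*v + 6) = (v + 1)*(v + 2)*(v + 3)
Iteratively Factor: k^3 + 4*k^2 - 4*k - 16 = (k + 2)*(k^2 + 2*k - 8) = (k - 2)*(k + 2)*(k + 4)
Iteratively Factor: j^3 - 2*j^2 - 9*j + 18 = (j + 3)*(j^2 - 5*j + 6) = (j - 3)*(j + 3)*(j - 2)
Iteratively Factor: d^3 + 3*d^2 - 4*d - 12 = (d + 3)*(d^2 - 4) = (d - 2)*(d + 3)*(d + 2)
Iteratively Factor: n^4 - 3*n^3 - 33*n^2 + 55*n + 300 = (n - 5)*(n^3 + 2*n^2 - 23*n - 60) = (n - 5)*(n + 4)*(n^2 - 2*n - 15) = (n - 5)^2*(n + 4)*(n + 3)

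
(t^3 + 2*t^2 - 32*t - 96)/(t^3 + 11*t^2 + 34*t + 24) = (t^2 - 2*t - 24)/(t^2 + 7*t + 6)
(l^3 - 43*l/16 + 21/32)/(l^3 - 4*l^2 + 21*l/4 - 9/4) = (16*l^2 + 24*l - 7)/(8*(2*l^2 - 5*l + 3))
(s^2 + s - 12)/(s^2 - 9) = (s + 4)/(s + 3)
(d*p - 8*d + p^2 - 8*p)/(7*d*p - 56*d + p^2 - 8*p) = (d + p)/(7*d + p)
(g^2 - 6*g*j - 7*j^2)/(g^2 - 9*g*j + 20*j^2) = (g^2 - 6*g*j - 7*j^2)/(g^2 - 9*g*j + 20*j^2)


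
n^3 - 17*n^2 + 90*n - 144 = (n - 8)*(n - 6)*(n - 3)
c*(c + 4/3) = c^2 + 4*c/3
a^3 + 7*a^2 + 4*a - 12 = (a - 1)*(a + 2)*(a + 6)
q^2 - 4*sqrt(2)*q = q*(q - 4*sqrt(2))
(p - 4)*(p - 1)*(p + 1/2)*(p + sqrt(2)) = p^4 - 9*p^3/2 + sqrt(2)*p^3 - 9*sqrt(2)*p^2/2 + 3*p^2/2 + 2*p + 3*sqrt(2)*p/2 + 2*sqrt(2)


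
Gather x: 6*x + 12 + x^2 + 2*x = x^2 + 8*x + 12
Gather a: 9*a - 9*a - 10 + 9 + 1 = 0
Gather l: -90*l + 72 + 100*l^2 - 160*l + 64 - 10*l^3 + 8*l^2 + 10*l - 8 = -10*l^3 + 108*l^2 - 240*l + 128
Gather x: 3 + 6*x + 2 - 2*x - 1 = 4*x + 4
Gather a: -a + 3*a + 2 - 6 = 2*a - 4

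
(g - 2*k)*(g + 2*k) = g^2 - 4*k^2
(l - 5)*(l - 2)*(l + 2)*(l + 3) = l^4 - 2*l^3 - 19*l^2 + 8*l + 60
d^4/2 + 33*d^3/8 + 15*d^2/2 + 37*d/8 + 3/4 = (d/2 + 1/2)*(d + 1/4)*(d + 1)*(d + 6)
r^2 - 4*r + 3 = (r - 3)*(r - 1)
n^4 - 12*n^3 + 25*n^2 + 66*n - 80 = (n - 8)*(n - 5)*(n - 1)*(n + 2)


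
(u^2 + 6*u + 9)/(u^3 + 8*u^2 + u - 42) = (u + 3)/(u^2 + 5*u - 14)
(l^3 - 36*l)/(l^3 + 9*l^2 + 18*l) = (l - 6)/(l + 3)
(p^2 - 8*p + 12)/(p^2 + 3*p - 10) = (p - 6)/(p + 5)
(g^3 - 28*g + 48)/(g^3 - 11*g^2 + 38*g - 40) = (g + 6)/(g - 5)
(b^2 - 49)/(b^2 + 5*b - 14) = (b - 7)/(b - 2)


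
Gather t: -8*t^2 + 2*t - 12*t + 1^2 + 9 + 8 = -8*t^2 - 10*t + 18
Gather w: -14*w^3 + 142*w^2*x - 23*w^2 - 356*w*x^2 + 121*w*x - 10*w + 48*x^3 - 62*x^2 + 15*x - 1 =-14*w^3 + w^2*(142*x - 23) + w*(-356*x^2 + 121*x - 10) + 48*x^3 - 62*x^2 + 15*x - 1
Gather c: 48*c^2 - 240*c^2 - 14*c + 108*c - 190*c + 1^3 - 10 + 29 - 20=-192*c^2 - 96*c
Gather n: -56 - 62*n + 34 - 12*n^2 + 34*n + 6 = -12*n^2 - 28*n - 16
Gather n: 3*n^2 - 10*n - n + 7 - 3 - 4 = 3*n^2 - 11*n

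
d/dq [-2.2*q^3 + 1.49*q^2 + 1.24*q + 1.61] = -6.6*q^2 + 2.98*q + 1.24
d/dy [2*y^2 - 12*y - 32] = 4*y - 12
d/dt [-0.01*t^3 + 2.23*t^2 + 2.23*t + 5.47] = -0.03*t^2 + 4.46*t + 2.23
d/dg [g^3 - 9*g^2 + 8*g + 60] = 3*g^2 - 18*g + 8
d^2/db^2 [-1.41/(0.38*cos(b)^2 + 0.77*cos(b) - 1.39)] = (0.814416*(1 - cos(b)^2)^2 + 1.237698*cos(b)^3 + 4.222245*cos(b)^2 - 0.966273*cos(b) - 3.975918)/(0.38*cos(b)^2 + 0.77*cos(b) - 1.39)^3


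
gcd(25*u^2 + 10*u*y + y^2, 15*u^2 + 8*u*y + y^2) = 5*u + y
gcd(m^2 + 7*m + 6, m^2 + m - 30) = m + 6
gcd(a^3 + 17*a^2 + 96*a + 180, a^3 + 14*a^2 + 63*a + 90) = a^2 + 11*a + 30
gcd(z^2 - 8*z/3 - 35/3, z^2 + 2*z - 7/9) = z + 7/3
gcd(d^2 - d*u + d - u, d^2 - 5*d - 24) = 1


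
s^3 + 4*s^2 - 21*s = s*(s - 3)*(s + 7)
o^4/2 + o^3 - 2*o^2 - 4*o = o*(o/2 + 1)*(o - 2)*(o + 2)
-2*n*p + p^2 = p*(-2*n + p)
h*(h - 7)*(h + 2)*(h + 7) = h^4 + 2*h^3 - 49*h^2 - 98*h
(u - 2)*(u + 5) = u^2 + 3*u - 10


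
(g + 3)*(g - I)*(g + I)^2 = g^4 + 3*g^3 + I*g^3 + g^2 + 3*I*g^2 + 3*g + I*g + 3*I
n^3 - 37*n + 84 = (n - 4)*(n - 3)*(n + 7)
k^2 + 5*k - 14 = (k - 2)*(k + 7)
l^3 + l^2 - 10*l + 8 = (l - 2)*(l - 1)*(l + 4)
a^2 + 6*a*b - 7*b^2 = (a - b)*(a + 7*b)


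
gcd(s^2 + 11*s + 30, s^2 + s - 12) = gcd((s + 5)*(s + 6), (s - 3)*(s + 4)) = 1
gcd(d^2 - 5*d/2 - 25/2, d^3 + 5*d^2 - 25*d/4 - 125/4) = d + 5/2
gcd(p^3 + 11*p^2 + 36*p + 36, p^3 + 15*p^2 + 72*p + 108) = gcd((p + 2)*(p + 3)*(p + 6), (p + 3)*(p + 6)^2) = p^2 + 9*p + 18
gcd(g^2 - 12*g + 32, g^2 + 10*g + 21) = 1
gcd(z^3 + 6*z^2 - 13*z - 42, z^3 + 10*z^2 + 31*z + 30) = z + 2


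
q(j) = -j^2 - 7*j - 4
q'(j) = -2*j - 7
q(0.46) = -7.43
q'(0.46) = -7.92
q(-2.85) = 7.83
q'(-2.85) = -1.30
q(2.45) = -27.15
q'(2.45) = -11.90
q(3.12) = -35.57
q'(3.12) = -13.24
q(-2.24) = 6.66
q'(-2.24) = -2.52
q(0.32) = -6.34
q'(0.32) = -7.64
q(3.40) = -39.36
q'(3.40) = -13.80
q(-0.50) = -0.75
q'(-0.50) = -6.00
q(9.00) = -148.00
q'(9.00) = -25.00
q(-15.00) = -124.00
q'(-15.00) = 23.00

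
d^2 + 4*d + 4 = (d + 2)^2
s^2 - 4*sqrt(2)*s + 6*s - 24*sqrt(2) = (s + 6)*(s - 4*sqrt(2))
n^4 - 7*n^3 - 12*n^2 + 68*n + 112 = (n - 7)*(n - 4)*(n + 2)^2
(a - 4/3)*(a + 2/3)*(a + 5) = a^3 + 13*a^2/3 - 38*a/9 - 40/9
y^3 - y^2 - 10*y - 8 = (y - 4)*(y + 1)*(y + 2)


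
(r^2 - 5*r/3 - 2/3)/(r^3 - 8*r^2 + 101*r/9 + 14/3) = 3*(r - 2)/(3*r^2 - 25*r + 42)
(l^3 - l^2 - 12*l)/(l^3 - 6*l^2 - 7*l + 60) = l/(l - 5)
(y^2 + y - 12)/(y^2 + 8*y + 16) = (y - 3)/(y + 4)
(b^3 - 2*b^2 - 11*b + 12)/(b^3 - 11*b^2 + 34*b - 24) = (b + 3)/(b - 6)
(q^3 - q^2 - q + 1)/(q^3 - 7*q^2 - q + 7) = (q - 1)/(q - 7)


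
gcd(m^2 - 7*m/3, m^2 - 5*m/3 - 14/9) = m - 7/3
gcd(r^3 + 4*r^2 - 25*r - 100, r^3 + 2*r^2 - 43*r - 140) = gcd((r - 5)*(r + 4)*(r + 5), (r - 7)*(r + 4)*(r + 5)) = r^2 + 9*r + 20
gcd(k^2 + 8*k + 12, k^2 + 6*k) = k + 6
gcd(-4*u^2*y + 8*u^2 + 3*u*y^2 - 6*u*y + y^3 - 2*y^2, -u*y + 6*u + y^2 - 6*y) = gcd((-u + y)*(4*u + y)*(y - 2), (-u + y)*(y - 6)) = -u + y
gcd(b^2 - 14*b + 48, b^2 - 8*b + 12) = b - 6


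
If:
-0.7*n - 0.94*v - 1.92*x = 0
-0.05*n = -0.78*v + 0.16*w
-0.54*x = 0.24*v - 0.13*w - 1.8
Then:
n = 5.39175463055168 - 4.02660824536945*x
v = 0.955984863572993*x - 4.01513642700657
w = 5.9187412865963*x - 21.2587134037044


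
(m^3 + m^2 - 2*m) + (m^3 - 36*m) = 2*m^3 + m^2 - 38*m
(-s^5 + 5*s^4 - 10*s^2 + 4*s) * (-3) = 3*s^5 - 15*s^4 + 30*s^2 - 12*s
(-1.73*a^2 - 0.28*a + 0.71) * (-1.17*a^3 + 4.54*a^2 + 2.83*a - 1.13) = 2.0241*a^5 - 7.5266*a^4 - 6.9978*a^3 + 4.3859*a^2 + 2.3257*a - 0.8023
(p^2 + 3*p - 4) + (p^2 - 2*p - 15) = 2*p^2 + p - 19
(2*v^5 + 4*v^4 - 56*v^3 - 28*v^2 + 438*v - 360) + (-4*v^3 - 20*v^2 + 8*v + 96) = 2*v^5 + 4*v^4 - 60*v^3 - 48*v^2 + 446*v - 264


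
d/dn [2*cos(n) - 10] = -2*sin(n)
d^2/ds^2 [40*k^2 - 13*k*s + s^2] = 2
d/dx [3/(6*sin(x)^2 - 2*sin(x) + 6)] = 3*(1 - 6*sin(x))*cos(x)/(2*(3*sin(x)^2 - sin(x) + 3)^2)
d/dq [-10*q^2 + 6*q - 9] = 6 - 20*q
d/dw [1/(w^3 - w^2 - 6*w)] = (-3*w^2 + 2*w + 6)/(w^2*(-w^2 + w + 6)^2)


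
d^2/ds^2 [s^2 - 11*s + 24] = 2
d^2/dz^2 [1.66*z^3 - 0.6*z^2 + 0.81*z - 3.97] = 9.96*z - 1.2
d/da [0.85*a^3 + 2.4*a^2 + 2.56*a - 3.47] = 2.55*a^2 + 4.8*a + 2.56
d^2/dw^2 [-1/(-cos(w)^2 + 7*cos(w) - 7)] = (4*sin(w)^4 - 23*sin(w)^2 + 301*cos(w)/4 - 21*cos(3*w)/4 - 65)/(sin(w)^2 + 7*cos(w) - 8)^3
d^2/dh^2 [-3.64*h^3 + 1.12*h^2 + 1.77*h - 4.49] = 2.24 - 21.84*h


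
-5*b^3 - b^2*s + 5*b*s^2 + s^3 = (-b + s)*(b + s)*(5*b + s)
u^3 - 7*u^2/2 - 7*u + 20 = (u - 4)*(u - 2)*(u + 5/2)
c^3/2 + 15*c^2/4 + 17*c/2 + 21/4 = (c/2 + 1/2)*(c + 3)*(c + 7/2)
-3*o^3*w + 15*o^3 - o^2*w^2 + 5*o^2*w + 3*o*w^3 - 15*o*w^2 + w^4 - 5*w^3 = (-o + w)*(o + w)*(3*o + w)*(w - 5)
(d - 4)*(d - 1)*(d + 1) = d^3 - 4*d^2 - d + 4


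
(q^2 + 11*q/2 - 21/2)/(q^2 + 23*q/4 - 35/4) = 2*(2*q - 3)/(4*q - 5)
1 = 1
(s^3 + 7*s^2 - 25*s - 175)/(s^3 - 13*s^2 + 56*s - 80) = (s^2 + 12*s + 35)/(s^2 - 8*s + 16)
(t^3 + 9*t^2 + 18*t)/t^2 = t + 9 + 18/t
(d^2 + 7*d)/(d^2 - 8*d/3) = 3*(d + 7)/(3*d - 8)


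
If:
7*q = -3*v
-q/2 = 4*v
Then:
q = 0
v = 0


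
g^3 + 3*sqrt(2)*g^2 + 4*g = g*(g + sqrt(2))*(g + 2*sqrt(2))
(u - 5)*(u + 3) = u^2 - 2*u - 15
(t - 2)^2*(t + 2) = t^3 - 2*t^2 - 4*t + 8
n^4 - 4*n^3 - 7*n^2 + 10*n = n*(n - 5)*(n - 1)*(n + 2)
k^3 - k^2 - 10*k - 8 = (k - 4)*(k + 1)*(k + 2)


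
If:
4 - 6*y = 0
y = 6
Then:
No Solution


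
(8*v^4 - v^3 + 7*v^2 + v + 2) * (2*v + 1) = 16*v^5 + 6*v^4 + 13*v^3 + 9*v^2 + 5*v + 2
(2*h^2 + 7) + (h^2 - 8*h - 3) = 3*h^2 - 8*h + 4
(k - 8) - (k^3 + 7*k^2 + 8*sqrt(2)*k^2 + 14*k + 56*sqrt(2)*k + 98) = -k^3 - 8*sqrt(2)*k^2 - 7*k^2 - 56*sqrt(2)*k - 13*k - 106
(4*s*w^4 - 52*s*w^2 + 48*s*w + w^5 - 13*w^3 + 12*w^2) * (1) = 4*s*w^4 - 52*s*w^2 + 48*s*w + w^5 - 13*w^3 + 12*w^2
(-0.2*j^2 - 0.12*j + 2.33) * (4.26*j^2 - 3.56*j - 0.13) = -0.852*j^4 + 0.2008*j^3 + 10.379*j^2 - 8.2792*j - 0.3029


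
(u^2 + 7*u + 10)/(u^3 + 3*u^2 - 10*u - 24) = (u + 5)/(u^2 + u - 12)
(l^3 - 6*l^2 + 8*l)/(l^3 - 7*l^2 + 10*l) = (l - 4)/(l - 5)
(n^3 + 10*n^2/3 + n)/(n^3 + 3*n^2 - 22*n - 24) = n*(3*n^2 + 10*n + 3)/(3*(n^3 + 3*n^2 - 22*n - 24))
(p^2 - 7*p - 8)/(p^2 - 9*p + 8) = (p + 1)/(p - 1)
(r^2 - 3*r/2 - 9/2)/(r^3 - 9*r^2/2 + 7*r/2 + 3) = (2*r + 3)/(2*r^2 - 3*r - 2)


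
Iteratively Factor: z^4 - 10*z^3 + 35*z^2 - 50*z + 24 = (z - 3)*(z^3 - 7*z^2 + 14*z - 8) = (z - 3)*(z - 2)*(z^2 - 5*z + 4) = (z - 4)*(z - 3)*(z - 2)*(z - 1)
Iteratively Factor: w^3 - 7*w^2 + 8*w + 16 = (w - 4)*(w^2 - 3*w - 4) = (w - 4)*(w + 1)*(w - 4)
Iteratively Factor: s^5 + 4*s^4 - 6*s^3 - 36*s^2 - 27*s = (s + 3)*(s^4 + s^3 - 9*s^2 - 9*s) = (s + 1)*(s + 3)*(s^3 - 9*s) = (s - 3)*(s + 1)*(s + 3)*(s^2 + 3*s) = s*(s - 3)*(s + 1)*(s + 3)*(s + 3)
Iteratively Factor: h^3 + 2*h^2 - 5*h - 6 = (h + 1)*(h^2 + h - 6) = (h - 2)*(h + 1)*(h + 3)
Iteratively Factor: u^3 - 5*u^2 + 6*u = (u - 3)*(u^2 - 2*u) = u*(u - 3)*(u - 2)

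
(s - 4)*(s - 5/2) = s^2 - 13*s/2 + 10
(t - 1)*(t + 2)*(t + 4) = t^3 + 5*t^2 + 2*t - 8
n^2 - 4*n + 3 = (n - 3)*(n - 1)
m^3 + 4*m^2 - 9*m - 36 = (m - 3)*(m + 3)*(m + 4)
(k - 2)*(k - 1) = k^2 - 3*k + 2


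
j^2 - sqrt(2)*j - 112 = (j - 8*sqrt(2))*(j + 7*sqrt(2))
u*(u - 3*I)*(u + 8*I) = u^3 + 5*I*u^2 + 24*u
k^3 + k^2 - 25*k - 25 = (k - 5)*(k + 1)*(k + 5)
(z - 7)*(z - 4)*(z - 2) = z^3 - 13*z^2 + 50*z - 56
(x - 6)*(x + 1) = x^2 - 5*x - 6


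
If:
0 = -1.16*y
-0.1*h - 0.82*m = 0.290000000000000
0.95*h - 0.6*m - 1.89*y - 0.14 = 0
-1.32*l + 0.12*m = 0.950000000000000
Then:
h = -0.07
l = -0.75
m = -0.35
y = 0.00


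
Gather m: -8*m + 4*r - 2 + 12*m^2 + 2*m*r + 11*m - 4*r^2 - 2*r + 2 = 12*m^2 + m*(2*r + 3) - 4*r^2 + 2*r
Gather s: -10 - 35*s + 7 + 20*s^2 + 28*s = 20*s^2 - 7*s - 3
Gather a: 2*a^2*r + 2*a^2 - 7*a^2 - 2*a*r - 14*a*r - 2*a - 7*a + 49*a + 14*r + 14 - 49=a^2*(2*r - 5) + a*(40 - 16*r) + 14*r - 35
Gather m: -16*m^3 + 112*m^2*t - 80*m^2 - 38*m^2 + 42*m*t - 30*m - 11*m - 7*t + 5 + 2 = -16*m^3 + m^2*(112*t - 118) + m*(42*t - 41) - 7*t + 7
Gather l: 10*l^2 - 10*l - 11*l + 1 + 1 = 10*l^2 - 21*l + 2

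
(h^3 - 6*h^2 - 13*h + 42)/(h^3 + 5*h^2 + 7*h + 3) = (h^2 - 9*h + 14)/(h^2 + 2*h + 1)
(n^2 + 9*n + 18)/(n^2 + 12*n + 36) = (n + 3)/(n + 6)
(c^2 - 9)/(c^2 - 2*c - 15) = (c - 3)/(c - 5)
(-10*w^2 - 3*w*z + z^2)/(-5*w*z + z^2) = (2*w + z)/z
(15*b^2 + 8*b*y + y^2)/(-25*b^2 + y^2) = (3*b + y)/(-5*b + y)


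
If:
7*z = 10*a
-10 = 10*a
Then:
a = -1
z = -10/7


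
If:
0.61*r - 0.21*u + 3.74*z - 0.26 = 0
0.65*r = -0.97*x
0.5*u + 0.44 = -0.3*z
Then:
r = 0.12327868852459 - 6.33770491803279*z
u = -0.6*z - 0.88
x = 4.246915666723*z - 0.0826094304546223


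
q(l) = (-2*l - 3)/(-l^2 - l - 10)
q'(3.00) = -0.04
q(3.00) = 0.41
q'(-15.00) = -0.00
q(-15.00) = -0.12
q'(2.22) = -0.02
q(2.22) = 0.43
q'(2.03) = -0.01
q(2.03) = 0.44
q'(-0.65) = 0.21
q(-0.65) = 0.17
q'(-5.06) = -0.00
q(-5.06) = -0.23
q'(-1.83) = 0.16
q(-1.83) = -0.06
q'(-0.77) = 0.21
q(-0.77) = 0.15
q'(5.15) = -0.04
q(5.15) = 0.32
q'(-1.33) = 0.20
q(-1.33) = 0.03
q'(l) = (-2*l - 3)*(2*l + 1)/(-l^2 - l - 10)^2 - 2/(-l^2 - l - 10)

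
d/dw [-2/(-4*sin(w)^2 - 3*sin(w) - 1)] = -2*(8*sin(w) + 3)*cos(w)/(4*sin(w)^2 + 3*sin(w) + 1)^2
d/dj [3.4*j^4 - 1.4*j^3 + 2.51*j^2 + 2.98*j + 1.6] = 13.6*j^3 - 4.2*j^2 + 5.02*j + 2.98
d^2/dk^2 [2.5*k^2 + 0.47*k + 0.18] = 5.00000000000000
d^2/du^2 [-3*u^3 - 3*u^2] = -18*u - 6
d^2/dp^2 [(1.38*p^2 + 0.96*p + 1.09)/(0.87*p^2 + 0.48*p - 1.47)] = (0.300672*p^3 + 15.539418*p^2 + 10.097568*p + 10.60911)/(0.658503*p^6 + 1.089936*p^5 - 2.736585*p^4 - 3.57264*p^3 + 4.623885*p^2 + 3.111696*p - 3.176523)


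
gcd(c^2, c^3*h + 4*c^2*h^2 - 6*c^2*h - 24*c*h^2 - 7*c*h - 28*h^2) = 1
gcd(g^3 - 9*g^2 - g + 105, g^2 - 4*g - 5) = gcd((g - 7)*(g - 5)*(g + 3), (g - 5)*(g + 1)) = g - 5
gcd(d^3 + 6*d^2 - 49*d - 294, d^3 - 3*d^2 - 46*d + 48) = d + 6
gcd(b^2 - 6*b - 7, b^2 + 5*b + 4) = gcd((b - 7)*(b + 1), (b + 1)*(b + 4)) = b + 1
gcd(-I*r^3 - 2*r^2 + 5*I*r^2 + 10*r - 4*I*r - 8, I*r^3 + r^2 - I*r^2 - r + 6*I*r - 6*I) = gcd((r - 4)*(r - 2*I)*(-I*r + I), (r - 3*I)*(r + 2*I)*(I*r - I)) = r - 1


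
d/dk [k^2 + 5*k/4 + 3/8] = 2*k + 5/4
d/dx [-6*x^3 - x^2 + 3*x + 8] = -18*x^2 - 2*x + 3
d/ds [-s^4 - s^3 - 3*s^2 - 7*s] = -4*s^3 - 3*s^2 - 6*s - 7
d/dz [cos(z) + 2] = -sin(z)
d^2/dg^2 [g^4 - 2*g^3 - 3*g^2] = 12*g^2 - 12*g - 6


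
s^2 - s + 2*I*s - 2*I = (s - 1)*(s + 2*I)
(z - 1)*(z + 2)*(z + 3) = z^3 + 4*z^2 + z - 6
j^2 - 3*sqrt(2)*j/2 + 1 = (j - sqrt(2))*(j - sqrt(2)/2)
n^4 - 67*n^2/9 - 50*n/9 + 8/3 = (n - 3)*(n - 1/3)*(n + 4/3)*(n + 2)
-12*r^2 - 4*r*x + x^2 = (-6*r + x)*(2*r + x)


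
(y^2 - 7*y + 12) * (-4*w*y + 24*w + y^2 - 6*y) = -4*w*y^3 + 52*w*y^2 - 216*w*y + 288*w + y^4 - 13*y^3 + 54*y^2 - 72*y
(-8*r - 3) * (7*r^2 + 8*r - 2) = -56*r^3 - 85*r^2 - 8*r + 6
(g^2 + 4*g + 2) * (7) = 7*g^2 + 28*g + 14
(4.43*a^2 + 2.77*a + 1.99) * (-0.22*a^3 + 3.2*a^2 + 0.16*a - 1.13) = -0.9746*a^5 + 13.5666*a^4 + 9.135*a^3 + 1.8053*a^2 - 2.8117*a - 2.2487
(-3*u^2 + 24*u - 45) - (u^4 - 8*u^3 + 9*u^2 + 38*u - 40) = -u^4 + 8*u^3 - 12*u^2 - 14*u - 5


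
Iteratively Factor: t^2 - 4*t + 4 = (t - 2)*(t - 2)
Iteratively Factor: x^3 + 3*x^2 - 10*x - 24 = (x + 4)*(x^2 - x - 6) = (x + 2)*(x + 4)*(x - 3)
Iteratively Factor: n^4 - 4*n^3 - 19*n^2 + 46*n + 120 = (n - 5)*(n^3 + n^2 - 14*n - 24) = (n - 5)*(n + 2)*(n^2 - n - 12) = (n - 5)*(n + 2)*(n + 3)*(n - 4)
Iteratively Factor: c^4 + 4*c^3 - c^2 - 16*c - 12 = (c + 2)*(c^3 + 2*c^2 - 5*c - 6) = (c + 2)*(c + 3)*(c^2 - c - 2) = (c + 1)*(c + 2)*(c + 3)*(c - 2)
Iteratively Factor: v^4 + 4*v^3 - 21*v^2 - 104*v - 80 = (v + 1)*(v^3 + 3*v^2 - 24*v - 80) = (v - 5)*(v + 1)*(v^2 + 8*v + 16) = (v - 5)*(v + 1)*(v + 4)*(v + 4)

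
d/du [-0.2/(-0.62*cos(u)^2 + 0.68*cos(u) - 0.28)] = (0.248*cos(u) - 0.136)*sin(u)/(0.62*cos(u)^2 - 0.68*cos(u) + 0.28)^2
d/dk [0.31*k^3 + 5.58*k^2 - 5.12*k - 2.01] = 0.93*k^2 + 11.16*k - 5.12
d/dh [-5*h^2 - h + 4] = -10*h - 1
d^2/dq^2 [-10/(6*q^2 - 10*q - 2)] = 10*(-9*q^2 + 15*q + (6*q - 5)^2 + 3)/(-3*q^2 + 5*q + 1)^3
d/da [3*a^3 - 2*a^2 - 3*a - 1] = 9*a^2 - 4*a - 3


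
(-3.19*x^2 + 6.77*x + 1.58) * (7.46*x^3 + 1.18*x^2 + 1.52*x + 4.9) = -23.7974*x^5 + 46.74*x^4 + 14.9266*x^3 - 3.4762*x^2 + 35.5746*x + 7.742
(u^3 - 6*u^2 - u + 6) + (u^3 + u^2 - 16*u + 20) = 2*u^3 - 5*u^2 - 17*u + 26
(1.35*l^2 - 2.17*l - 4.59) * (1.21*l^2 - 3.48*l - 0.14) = 1.6335*l^4 - 7.3237*l^3 + 1.8087*l^2 + 16.277*l + 0.6426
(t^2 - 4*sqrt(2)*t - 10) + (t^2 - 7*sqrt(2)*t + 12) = 2*t^2 - 11*sqrt(2)*t + 2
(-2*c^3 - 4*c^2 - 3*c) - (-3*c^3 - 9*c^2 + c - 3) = c^3 + 5*c^2 - 4*c + 3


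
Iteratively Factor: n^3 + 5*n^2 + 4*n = (n + 1)*(n^2 + 4*n) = (n + 1)*(n + 4)*(n)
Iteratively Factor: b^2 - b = (b - 1)*(b)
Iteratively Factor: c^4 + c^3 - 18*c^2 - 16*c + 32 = (c - 4)*(c^3 + 5*c^2 + 2*c - 8) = (c - 4)*(c + 2)*(c^2 + 3*c - 4) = (c - 4)*(c - 1)*(c + 2)*(c + 4)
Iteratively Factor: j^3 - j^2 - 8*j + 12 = (j - 2)*(j^2 + j - 6) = (j - 2)^2*(j + 3)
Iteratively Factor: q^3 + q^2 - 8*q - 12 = (q + 2)*(q^2 - q - 6) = (q - 3)*(q + 2)*(q + 2)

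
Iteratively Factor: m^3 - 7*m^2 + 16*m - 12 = (m - 2)*(m^2 - 5*m + 6) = (m - 2)^2*(m - 3)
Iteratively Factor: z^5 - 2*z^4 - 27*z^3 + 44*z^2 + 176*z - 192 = (z - 1)*(z^4 - z^3 - 28*z^2 + 16*z + 192) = (z - 4)*(z - 1)*(z^3 + 3*z^2 - 16*z - 48) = (z - 4)*(z - 1)*(z + 4)*(z^2 - z - 12) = (z - 4)^2*(z - 1)*(z + 4)*(z + 3)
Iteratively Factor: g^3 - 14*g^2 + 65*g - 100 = (g - 4)*(g^2 - 10*g + 25) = (g - 5)*(g - 4)*(g - 5)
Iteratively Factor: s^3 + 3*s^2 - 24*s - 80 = (s + 4)*(s^2 - s - 20) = (s + 4)^2*(s - 5)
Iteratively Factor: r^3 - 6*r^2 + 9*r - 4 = (r - 1)*(r^2 - 5*r + 4) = (r - 1)^2*(r - 4)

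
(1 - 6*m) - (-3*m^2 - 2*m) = 3*m^2 - 4*m + 1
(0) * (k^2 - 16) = 0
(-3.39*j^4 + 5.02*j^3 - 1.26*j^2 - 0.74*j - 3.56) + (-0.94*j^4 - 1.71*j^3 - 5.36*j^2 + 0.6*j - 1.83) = -4.33*j^4 + 3.31*j^3 - 6.62*j^2 - 0.14*j - 5.39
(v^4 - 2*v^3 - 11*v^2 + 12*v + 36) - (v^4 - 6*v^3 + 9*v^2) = 4*v^3 - 20*v^2 + 12*v + 36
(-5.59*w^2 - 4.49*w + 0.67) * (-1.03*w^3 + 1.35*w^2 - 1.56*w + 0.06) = 5.7577*w^5 - 2.9218*w^4 + 1.9688*w^3 + 7.5735*w^2 - 1.3146*w + 0.0402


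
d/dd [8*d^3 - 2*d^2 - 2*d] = 24*d^2 - 4*d - 2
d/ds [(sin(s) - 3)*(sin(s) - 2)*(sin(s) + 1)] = (3*sin(s)^2 - 8*sin(s) + 1)*cos(s)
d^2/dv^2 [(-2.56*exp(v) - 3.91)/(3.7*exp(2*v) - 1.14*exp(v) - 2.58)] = (-35.0464*exp(4*v) - 224.90968*exp(3*v) - 97.14942*exp(2*v) - 146.851404*exp(v) - 5.540292)*exp(v)/(50.653*exp(6*v) - 46.8198*exp(5*v) - 91.53504*exp(4*v) + 63.813096*exp(3*v) + 63.827136*exp(2*v) - 22.764888*exp(v) - 17.173512)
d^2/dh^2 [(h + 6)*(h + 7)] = 2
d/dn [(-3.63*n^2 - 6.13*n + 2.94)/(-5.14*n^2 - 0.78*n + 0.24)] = (-28.6768*n^2 + 28.4808*n + 0.822)/(26.4196*n^4 + 8.0184*n^3 - 1.8588*n^2 - 0.3744*n + 0.0576)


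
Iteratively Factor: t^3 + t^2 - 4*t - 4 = (t + 2)*(t^2 - t - 2) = (t + 1)*(t + 2)*(t - 2)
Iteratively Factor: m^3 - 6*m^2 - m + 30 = (m + 2)*(m^2 - 8*m + 15) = (m - 3)*(m + 2)*(m - 5)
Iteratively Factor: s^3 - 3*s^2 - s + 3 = (s - 1)*(s^2 - 2*s - 3) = (s - 1)*(s + 1)*(s - 3)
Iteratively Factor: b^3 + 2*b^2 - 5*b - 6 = (b + 1)*(b^2 + b - 6) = (b + 1)*(b + 3)*(b - 2)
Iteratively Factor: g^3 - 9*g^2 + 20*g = (g - 5)*(g^2 - 4*g) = (g - 5)*(g - 4)*(g)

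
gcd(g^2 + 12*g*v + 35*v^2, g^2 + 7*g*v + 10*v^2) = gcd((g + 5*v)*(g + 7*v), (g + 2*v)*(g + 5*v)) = g + 5*v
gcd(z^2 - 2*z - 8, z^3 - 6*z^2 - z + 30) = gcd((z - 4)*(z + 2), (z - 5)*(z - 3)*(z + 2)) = z + 2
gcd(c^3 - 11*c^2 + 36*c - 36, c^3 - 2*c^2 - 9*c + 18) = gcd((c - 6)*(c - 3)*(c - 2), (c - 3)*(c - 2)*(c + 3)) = c^2 - 5*c + 6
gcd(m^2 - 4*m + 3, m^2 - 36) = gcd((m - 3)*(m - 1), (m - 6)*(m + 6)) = 1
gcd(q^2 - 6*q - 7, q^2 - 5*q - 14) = q - 7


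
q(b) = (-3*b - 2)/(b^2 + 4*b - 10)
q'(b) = (-3*b - 2)*(-2*b - 4)/(b^2 + 4*b - 10)^2 - 3/(b^2 + 4*b - 10) = (3*b^2 + 4*b + 38)/(b^4 + 8*b^3 - 4*b^2 - 80*b + 100)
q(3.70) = -0.71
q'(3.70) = 0.27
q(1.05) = 1.10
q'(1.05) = 2.06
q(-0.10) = 0.16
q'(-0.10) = 0.35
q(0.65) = 0.57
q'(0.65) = 0.86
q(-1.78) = -0.24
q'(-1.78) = 0.21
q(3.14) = -0.92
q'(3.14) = 0.52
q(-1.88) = -0.26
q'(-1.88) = 0.21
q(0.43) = 0.41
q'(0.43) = 0.61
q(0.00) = 0.20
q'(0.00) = 0.38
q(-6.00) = 8.00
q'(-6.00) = 30.50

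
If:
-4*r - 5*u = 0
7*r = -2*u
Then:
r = 0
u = 0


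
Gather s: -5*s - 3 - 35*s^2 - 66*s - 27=-35*s^2 - 71*s - 30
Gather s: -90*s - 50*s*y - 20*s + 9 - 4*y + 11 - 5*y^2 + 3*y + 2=s*(-50*y - 110) - 5*y^2 - y + 22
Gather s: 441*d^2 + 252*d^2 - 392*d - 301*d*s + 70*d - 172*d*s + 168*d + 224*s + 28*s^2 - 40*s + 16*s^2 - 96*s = 693*d^2 - 154*d + 44*s^2 + s*(88 - 473*d)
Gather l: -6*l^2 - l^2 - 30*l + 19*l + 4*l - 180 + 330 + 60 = -7*l^2 - 7*l + 210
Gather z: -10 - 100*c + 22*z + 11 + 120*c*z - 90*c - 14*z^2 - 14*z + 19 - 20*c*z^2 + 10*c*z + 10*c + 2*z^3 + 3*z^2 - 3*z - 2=-180*c + 2*z^3 + z^2*(-20*c - 11) + z*(130*c + 5) + 18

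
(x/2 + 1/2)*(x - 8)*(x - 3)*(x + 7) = x^4/2 - 3*x^3/2 - 57*x^2/2 + 115*x/2 + 84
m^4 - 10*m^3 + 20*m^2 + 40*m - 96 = (m - 6)*(m - 4)*(m - 2)*(m + 2)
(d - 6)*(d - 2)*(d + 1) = d^3 - 7*d^2 + 4*d + 12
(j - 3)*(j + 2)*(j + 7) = j^3 + 6*j^2 - 13*j - 42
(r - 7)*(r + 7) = r^2 - 49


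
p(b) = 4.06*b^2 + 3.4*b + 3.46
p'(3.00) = 27.76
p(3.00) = 50.20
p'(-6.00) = -45.32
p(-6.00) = 129.22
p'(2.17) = 21.02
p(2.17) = 29.96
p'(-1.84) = -11.54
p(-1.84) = 10.95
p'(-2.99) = -20.88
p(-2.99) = 29.59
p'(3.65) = 33.04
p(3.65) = 69.96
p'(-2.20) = -14.46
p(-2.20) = 15.63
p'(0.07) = 3.97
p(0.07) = 3.72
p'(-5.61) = -42.15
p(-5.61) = 112.16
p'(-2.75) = -18.93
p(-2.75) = 24.81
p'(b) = 8.12*b + 3.4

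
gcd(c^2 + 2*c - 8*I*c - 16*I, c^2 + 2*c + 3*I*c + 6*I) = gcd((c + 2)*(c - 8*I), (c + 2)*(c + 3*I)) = c + 2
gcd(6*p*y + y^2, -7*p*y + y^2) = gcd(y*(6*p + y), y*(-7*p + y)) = y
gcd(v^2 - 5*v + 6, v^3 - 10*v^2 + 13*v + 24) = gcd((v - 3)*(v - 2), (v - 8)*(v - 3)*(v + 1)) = v - 3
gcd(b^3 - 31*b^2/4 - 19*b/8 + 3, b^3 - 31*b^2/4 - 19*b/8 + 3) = b^3 - 31*b^2/4 - 19*b/8 + 3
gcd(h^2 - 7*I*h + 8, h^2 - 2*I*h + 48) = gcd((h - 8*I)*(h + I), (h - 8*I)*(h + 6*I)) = h - 8*I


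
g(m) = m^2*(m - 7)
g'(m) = m^2 + 2*m*(m - 7)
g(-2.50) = -59.38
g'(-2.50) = 53.75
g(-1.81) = -28.86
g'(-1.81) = 35.17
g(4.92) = -50.35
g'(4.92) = 3.74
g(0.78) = -3.78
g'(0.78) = -9.09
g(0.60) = -2.30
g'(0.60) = -7.32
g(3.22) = -39.19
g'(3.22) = -13.97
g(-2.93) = -85.25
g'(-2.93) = 66.77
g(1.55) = -13.09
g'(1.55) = -14.49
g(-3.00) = -90.00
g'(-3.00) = 69.00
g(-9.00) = -1296.00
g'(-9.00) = 369.00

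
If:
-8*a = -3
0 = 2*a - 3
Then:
No Solution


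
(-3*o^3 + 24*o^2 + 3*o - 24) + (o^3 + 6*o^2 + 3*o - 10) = -2*o^3 + 30*o^2 + 6*o - 34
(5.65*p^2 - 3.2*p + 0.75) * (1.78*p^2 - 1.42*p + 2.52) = 10.057*p^4 - 13.719*p^3 + 20.117*p^2 - 9.129*p + 1.89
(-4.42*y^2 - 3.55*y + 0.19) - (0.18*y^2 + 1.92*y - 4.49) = -4.6*y^2 - 5.47*y + 4.68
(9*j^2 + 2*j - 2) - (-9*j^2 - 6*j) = 18*j^2 + 8*j - 2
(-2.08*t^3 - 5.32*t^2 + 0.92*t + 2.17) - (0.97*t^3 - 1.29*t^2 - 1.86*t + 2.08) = -3.05*t^3 - 4.03*t^2 + 2.78*t + 0.0899999999999999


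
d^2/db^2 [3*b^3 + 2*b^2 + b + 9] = 18*b + 4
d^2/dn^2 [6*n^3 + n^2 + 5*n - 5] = 36*n + 2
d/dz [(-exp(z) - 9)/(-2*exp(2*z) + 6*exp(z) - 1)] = (-2*exp(2*z) - 36*exp(z) + 55)*exp(z)/(4*exp(4*z) - 24*exp(3*z) + 40*exp(2*z) - 12*exp(z) + 1)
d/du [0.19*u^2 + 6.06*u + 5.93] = 0.38*u + 6.06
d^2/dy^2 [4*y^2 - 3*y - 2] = 8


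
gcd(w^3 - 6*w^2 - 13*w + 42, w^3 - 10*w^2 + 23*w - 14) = w^2 - 9*w + 14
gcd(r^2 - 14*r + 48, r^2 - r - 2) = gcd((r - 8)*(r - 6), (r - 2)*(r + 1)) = 1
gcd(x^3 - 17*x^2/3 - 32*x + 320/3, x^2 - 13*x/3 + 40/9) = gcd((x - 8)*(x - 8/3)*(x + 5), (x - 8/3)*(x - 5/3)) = x - 8/3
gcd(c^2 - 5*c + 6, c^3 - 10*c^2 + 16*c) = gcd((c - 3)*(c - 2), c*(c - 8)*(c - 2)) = c - 2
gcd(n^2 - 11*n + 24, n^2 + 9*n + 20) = 1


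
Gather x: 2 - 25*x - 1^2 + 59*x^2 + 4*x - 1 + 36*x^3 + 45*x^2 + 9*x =36*x^3 + 104*x^2 - 12*x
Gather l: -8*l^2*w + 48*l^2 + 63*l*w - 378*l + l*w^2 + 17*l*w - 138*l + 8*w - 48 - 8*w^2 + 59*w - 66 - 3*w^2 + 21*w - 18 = l^2*(48 - 8*w) + l*(w^2 + 80*w - 516) - 11*w^2 + 88*w - 132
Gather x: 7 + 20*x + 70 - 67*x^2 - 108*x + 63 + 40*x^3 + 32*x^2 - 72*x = 40*x^3 - 35*x^2 - 160*x + 140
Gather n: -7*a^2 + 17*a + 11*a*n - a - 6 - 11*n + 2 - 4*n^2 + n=-7*a^2 + 16*a - 4*n^2 + n*(11*a - 10) - 4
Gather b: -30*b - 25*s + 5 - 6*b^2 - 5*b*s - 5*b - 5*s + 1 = -6*b^2 + b*(-5*s - 35) - 30*s + 6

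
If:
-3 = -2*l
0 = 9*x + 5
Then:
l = 3/2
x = -5/9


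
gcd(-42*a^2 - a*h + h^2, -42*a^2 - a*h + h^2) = 42*a^2 + a*h - h^2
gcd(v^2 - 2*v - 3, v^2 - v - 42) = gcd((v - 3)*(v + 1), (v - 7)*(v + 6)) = 1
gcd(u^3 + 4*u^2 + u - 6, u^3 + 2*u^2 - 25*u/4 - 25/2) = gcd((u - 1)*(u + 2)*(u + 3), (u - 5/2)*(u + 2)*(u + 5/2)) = u + 2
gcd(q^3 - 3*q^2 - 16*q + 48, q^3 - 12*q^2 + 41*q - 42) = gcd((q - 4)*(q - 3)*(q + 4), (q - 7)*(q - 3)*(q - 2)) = q - 3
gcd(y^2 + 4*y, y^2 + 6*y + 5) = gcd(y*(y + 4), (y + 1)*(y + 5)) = 1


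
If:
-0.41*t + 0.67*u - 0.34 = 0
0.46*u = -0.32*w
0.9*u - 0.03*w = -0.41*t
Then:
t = -0.48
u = 0.21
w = -0.30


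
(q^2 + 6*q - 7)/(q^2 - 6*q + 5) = (q + 7)/(q - 5)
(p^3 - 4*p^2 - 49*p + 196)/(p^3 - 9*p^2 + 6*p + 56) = (p + 7)/(p + 2)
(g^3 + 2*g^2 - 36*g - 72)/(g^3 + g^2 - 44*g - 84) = (g - 6)/(g - 7)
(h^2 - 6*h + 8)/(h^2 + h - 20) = (h - 2)/(h + 5)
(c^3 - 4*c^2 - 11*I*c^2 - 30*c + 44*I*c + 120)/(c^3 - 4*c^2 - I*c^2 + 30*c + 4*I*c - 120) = (c - 5*I)/(c + 5*I)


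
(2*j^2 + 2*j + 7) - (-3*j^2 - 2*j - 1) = 5*j^2 + 4*j + 8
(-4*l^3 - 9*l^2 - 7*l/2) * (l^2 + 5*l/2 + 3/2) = -4*l^5 - 19*l^4 - 32*l^3 - 89*l^2/4 - 21*l/4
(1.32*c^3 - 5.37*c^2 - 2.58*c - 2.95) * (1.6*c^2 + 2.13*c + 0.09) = 2.112*c^5 - 5.7804*c^4 - 15.4473*c^3 - 10.6987*c^2 - 6.5157*c - 0.2655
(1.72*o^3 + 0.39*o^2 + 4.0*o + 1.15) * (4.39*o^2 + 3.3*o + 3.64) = 7.5508*o^5 + 7.3881*o^4 + 25.1078*o^3 + 19.6681*o^2 + 18.355*o + 4.186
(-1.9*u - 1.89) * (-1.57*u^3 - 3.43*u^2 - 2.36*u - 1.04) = 2.983*u^4 + 9.4843*u^3 + 10.9667*u^2 + 6.4364*u + 1.9656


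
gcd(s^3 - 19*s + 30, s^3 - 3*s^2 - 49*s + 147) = s - 3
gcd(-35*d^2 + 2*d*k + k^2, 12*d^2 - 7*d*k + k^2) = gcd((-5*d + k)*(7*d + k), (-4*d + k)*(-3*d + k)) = 1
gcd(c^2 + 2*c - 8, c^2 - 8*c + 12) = c - 2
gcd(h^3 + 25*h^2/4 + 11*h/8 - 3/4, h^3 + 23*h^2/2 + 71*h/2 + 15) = h^2 + 13*h/2 + 3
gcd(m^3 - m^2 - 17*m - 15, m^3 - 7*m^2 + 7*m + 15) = m^2 - 4*m - 5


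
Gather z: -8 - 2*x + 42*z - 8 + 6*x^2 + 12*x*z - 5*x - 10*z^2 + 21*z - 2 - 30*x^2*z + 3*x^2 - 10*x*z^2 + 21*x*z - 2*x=9*x^2 - 9*x + z^2*(-10*x - 10) + z*(-30*x^2 + 33*x + 63) - 18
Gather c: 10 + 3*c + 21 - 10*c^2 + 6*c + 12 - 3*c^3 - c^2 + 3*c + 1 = -3*c^3 - 11*c^2 + 12*c + 44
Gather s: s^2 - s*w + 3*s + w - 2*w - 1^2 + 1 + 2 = s^2 + s*(3 - w) - w + 2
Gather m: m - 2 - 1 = m - 3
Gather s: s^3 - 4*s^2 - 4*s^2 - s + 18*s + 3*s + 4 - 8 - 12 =s^3 - 8*s^2 + 20*s - 16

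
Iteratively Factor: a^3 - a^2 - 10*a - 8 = (a + 1)*(a^2 - 2*a - 8) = (a - 4)*(a + 1)*(a + 2)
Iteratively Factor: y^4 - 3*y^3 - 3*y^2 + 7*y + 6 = (y - 3)*(y^3 - 3*y - 2) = (y - 3)*(y + 1)*(y^2 - y - 2) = (y - 3)*(y - 2)*(y + 1)*(y + 1)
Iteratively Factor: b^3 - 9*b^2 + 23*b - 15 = (b - 1)*(b^2 - 8*b + 15) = (b - 5)*(b - 1)*(b - 3)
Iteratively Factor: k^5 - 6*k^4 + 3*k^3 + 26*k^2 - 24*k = (k - 3)*(k^4 - 3*k^3 - 6*k^2 + 8*k) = (k - 3)*(k + 2)*(k^3 - 5*k^2 + 4*k) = k*(k - 3)*(k + 2)*(k^2 - 5*k + 4) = k*(k - 4)*(k - 3)*(k + 2)*(k - 1)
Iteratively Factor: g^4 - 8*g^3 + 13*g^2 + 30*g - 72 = (g + 2)*(g^3 - 10*g^2 + 33*g - 36) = (g - 3)*(g + 2)*(g^2 - 7*g + 12) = (g - 3)^2*(g + 2)*(g - 4)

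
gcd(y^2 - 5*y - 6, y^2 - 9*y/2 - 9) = y - 6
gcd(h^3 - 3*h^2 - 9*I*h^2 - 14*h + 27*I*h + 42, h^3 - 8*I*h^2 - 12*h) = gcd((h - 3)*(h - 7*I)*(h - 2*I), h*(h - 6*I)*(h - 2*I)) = h - 2*I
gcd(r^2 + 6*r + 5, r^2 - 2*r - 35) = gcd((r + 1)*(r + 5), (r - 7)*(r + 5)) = r + 5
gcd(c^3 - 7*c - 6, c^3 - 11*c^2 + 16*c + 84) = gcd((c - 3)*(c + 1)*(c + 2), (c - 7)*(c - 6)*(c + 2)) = c + 2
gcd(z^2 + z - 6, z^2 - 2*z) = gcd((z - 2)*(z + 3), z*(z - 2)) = z - 2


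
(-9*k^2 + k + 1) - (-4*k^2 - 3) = -5*k^2 + k + 4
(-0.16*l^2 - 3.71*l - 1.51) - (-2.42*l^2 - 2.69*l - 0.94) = 2.26*l^2 - 1.02*l - 0.57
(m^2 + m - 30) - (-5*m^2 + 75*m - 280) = 6*m^2 - 74*m + 250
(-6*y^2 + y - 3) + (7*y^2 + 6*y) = y^2 + 7*y - 3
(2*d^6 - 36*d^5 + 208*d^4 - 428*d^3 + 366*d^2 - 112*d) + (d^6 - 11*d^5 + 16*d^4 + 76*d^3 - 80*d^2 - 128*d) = 3*d^6 - 47*d^5 + 224*d^4 - 352*d^3 + 286*d^2 - 240*d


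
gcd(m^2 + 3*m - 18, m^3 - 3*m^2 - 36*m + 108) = m^2 + 3*m - 18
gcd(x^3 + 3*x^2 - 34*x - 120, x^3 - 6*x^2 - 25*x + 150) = x^2 - x - 30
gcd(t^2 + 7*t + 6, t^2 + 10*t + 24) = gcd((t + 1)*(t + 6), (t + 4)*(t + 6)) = t + 6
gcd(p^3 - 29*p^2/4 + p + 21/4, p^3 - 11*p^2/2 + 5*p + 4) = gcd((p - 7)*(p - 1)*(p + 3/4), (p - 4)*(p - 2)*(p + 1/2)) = 1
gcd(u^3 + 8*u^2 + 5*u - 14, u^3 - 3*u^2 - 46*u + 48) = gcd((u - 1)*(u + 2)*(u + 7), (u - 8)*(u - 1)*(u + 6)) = u - 1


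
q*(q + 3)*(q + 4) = q^3 + 7*q^2 + 12*q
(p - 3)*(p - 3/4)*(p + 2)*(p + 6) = p^4 + 17*p^3/4 - 63*p^2/4 - 27*p + 27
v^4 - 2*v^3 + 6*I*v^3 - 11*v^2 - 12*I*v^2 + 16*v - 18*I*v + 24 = (v - 3)*(v + 1)*(v + 2*I)*(v + 4*I)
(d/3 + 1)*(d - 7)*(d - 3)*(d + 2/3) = d^4/3 - 19*d^3/9 - 41*d^2/9 + 19*d + 14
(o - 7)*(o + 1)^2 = o^3 - 5*o^2 - 13*o - 7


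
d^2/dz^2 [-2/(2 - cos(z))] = 2*(sin(z)^2 - 2*cos(z) + 1)/(cos(z) - 2)^3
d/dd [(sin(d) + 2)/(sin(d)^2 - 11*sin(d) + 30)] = (-4*sin(d) + cos(d)^2 + 51)*cos(d)/(sin(d)^2 - 11*sin(d) + 30)^2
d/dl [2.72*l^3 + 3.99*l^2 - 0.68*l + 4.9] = 8.16*l^2 + 7.98*l - 0.68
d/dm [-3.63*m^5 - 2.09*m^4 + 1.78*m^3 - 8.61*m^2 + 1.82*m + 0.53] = -18.15*m^4 - 8.36*m^3 + 5.34*m^2 - 17.22*m + 1.82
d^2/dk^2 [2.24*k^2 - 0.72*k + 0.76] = 4.48000000000000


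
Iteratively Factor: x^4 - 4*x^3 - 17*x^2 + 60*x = (x - 5)*(x^3 + x^2 - 12*x) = (x - 5)*(x - 3)*(x^2 + 4*x) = x*(x - 5)*(x - 3)*(x + 4)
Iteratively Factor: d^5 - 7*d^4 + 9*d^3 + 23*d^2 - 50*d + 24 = (d - 4)*(d^4 - 3*d^3 - 3*d^2 + 11*d - 6) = (d - 4)*(d - 1)*(d^3 - 2*d^2 - 5*d + 6) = (d - 4)*(d - 3)*(d - 1)*(d^2 + d - 2) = (d - 4)*(d - 3)*(d - 1)^2*(d + 2)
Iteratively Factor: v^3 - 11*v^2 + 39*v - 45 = (v - 3)*(v^2 - 8*v + 15) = (v - 3)^2*(v - 5)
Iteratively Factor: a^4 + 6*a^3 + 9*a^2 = (a)*(a^3 + 6*a^2 + 9*a) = a^2*(a^2 + 6*a + 9) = a^2*(a + 3)*(a + 3)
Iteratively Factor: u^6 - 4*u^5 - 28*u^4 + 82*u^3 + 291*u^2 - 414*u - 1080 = (u + 2)*(u^5 - 6*u^4 - 16*u^3 + 114*u^2 + 63*u - 540) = (u - 5)*(u + 2)*(u^4 - u^3 - 21*u^2 + 9*u + 108) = (u - 5)*(u - 3)*(u + 2)*(u^3 + 2*u^2 - 15*u - 36) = (u - 5)*(u - 3)*(u + 2)*(u + 3)*(u^2 - u - 12) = (u - 5)*(u - 4)*(u - 3)*(u + 2)*(u + 3)*(u + 3)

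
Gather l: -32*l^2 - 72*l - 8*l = -32*l^2 - 80*l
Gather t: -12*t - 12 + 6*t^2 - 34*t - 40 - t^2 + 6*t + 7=5*t^2 - 40*t - 45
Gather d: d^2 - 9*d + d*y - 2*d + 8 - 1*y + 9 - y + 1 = d^2 + d*(y - 11) - 2*y + 18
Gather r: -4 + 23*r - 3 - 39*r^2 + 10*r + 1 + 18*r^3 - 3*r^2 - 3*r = 18*r^3 - 42*r^2 + 30*r - 6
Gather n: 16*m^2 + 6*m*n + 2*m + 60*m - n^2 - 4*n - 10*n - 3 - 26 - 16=16*m^2 + 62*m - n^2 + n*(6*m - 14) - 45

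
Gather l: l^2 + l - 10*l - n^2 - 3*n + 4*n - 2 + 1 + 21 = l^2 - 9*l - n^2 + n + 20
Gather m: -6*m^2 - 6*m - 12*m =-6*m^2 - 18*m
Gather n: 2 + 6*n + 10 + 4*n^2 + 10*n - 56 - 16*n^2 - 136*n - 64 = -12*n^2 - 120*n - 108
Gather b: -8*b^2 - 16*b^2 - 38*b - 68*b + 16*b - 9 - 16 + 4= -24*b^2 - 90*b - 21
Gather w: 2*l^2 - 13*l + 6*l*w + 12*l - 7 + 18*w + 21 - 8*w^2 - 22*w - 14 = 2*l^2 - l - 8*w^2 + w*(6*l - 4)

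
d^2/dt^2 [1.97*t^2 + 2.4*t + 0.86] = 3.94000000000000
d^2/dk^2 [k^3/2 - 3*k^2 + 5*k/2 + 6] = 3*k - 6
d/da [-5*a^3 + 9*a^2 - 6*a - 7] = -15*a^2 + 18*a - 6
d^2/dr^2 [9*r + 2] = 0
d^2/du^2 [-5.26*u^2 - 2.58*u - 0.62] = -10.5200000000000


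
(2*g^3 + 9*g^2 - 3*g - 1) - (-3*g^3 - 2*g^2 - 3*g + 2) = 5*g^3 + 11*g^2 - 3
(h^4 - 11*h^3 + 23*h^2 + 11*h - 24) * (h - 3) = h^5 - 14*h^4 + 56*h^3 - 58*h^2 - 57*h + 72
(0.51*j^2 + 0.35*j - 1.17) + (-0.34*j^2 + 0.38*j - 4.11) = 0.17*j^2 + 0.73*j - 5.28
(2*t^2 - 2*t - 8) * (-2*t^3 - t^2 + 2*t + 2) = -4*t^5 + 2*t^4 + 22*t^3 + 8*t^2 - 20*t - 16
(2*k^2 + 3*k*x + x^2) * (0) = 0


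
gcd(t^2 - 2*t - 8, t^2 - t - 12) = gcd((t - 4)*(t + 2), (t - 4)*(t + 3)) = t - 4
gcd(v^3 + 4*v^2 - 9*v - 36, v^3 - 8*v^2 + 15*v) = v - 3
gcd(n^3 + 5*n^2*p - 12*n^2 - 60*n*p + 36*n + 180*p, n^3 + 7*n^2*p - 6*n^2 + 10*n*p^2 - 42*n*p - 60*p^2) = n^2 + 5*n*p - 6*n - 30*p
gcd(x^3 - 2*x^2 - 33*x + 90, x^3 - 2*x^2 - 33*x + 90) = x^3 - 2*x^2 - 33*x + 90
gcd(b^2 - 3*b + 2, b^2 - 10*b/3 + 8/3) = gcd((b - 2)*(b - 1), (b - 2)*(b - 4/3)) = b - 2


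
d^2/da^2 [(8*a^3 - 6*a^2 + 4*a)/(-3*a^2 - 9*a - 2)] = 12*(-133*a^3 - 90*a^2 - 4*a + 16)/(27*a^6 + 243*a^5 + 783*a^4 + 1053*a^3 + 522*a^2 + 108*a + 8)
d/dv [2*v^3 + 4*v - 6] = 6*v^2 + 4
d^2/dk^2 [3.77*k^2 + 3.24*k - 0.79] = 7.54000000000000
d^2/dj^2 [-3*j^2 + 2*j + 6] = -6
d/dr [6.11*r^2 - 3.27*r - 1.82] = 12.22*r - 3.27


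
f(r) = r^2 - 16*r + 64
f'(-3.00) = -22.00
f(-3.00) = 121.00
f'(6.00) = -4.00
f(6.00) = 4.00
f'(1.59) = -12.82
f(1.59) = 41.09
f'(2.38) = -11.24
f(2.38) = 31.58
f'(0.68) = -14.64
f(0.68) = 53.58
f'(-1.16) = -18.32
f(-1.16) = 83.91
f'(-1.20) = -18.40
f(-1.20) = 84.64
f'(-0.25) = -16.50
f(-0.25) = 68.06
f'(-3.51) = -23.02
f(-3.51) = 132.48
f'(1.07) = -13.86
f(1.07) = 48.02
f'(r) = 2*r - 16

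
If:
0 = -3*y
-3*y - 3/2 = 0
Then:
No Solution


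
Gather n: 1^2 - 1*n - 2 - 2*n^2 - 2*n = -2*n^2 - 3*n - 1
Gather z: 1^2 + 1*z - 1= z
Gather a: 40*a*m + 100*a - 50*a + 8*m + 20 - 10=a*(40*m + 50) + 8*m + 10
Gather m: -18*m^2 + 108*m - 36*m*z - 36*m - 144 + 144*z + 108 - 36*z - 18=-18*m^2 + m*(72 - 36*z) + 108*z - 54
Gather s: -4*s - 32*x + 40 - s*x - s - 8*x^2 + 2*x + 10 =s*(-x - 5) - 8*x^2 - 30*x + 50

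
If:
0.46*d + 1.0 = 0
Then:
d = -2.17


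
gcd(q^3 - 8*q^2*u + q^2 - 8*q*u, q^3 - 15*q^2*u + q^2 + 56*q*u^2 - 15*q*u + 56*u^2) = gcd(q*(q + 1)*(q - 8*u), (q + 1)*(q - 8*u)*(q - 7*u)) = q^2 - 8*q*u + q - 8*u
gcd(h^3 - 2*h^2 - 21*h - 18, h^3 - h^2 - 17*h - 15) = h^2 + 4*h + 3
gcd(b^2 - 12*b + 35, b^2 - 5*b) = b - 5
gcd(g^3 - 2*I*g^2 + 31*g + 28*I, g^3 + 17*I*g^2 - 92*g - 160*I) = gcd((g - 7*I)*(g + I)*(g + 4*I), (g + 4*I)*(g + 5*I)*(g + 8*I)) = g + 4*I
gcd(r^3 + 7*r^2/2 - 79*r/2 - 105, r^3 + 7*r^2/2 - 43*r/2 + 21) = r + 7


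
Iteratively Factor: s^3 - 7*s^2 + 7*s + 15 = (s - 3)*(s^2 - 4*s - 5) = (s - 5)*(s - 3)*(s + 1)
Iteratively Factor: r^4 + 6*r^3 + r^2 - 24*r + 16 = (r + 4)*(r^3 + 2*r^2 - 7*r + 4) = (r - 1)*(r + 4)*(r^2 + 3*r - 4) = (r - 1)^2*(r + 4)*(r + 4)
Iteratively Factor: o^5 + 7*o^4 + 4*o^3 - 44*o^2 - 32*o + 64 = (o + 4)*(o^4 + 3*o^3 - 8*o^2 - 12*o + 16) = (o - 1)*(o + 4)*(o^3 + 4*o^2 - 4*o - 16) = (o - 1)*(o + 2)*(o + 4)*(o^2 + 2*o - 8) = (o - 1)*(o + 2)*(o + 4)^2*(o - 2)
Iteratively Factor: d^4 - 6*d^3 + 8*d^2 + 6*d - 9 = (d - 1)*(d^3 - 5*d^2 + 3*d + 9) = (d - 1)*(d + 1)*(d^2 - 6*d + 9) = (d - 3)*(d - 1)*(d + 1)*(d - 3)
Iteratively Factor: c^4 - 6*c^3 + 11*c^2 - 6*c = (c - 1)*(c^3 - 5*c^2 + 6*c) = (c - 2)*(c - 1)*(c^2 - 3*c) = (c - 3)*(c - 2)*(c - 1)*(c)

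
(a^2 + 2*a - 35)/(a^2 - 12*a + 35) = (a + 7)/(a - 7)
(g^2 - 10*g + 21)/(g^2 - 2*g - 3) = (g - 7)/(g + 1)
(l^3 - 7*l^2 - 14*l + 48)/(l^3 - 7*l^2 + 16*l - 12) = (l^2 - 5*l - 24)/(l^2 - 5*l + 6)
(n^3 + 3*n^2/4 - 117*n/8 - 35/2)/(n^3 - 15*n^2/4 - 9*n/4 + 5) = (n + 7/2)/(n - 1)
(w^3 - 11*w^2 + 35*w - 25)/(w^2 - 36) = (w^3 - 11*w^2 + 35*w - 25)/(w^2 - 36)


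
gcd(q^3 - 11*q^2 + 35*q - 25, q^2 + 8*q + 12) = 1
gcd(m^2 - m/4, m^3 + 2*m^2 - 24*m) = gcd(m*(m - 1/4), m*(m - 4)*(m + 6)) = m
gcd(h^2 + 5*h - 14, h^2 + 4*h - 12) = h - 2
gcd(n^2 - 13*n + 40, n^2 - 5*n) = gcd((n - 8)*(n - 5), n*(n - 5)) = n - 5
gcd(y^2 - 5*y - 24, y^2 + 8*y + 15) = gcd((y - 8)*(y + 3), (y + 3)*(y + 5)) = y + 3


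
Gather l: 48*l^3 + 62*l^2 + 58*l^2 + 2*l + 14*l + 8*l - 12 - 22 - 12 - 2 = 48*l^3 + 120*l^2 + 24*l - 48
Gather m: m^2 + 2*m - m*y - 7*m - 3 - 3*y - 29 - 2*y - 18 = m^2 + m*(-y - 5) - 5*y - 50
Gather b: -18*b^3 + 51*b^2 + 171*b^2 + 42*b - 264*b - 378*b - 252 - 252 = -18*b^3 + 222*b^2 - 600*b - 504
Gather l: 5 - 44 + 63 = 24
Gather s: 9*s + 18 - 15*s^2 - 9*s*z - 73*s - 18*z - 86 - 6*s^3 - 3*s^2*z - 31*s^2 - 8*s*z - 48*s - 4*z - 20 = -6*s^3 + s^2*(-3*z - 46) + s*(-17*z - 112) - 22*z - 88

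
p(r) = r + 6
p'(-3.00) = 1.00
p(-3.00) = 3.00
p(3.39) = 9.39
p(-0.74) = 5.26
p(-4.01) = 1.99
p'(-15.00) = 1.00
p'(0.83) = 1.00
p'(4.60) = 1.00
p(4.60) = 10.60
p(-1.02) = 4.98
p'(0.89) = 1.00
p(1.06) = 7.06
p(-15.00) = -9.00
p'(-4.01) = 1.00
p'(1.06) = 1.00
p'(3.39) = 1.00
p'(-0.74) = 1.00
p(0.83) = 6.83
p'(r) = 1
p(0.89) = 6.89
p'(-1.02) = 1.00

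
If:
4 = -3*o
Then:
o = -4/3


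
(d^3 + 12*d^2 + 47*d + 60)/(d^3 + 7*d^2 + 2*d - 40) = (d + 3)/(d - 2)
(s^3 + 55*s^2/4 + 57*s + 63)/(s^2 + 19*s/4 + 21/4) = (s^2 + 12*s + 36)/(s + 3)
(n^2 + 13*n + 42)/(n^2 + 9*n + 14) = (n + 6)/(n + 2)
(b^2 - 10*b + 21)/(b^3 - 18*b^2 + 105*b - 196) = (b - 3)/(b^2 - 11*b + 28)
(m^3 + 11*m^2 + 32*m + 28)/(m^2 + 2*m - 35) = (m^2 + 4*m + 4)/(m - 5)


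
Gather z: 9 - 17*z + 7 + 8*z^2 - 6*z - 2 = 8*z^2 - 23*z + 14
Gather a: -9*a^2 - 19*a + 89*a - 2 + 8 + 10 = -9*a^2 + 70*a + 16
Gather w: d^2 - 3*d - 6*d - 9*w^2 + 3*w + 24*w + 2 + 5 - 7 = d^2 - 9*d - 9*w^2 + 27*w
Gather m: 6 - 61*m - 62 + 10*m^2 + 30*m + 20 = 10*m^2 - 31*m - 36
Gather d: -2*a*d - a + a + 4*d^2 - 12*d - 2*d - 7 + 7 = 4*d^2 + d*(-2*a - 14)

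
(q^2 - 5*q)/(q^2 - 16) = q*(q - 5)/(q^2 - 16)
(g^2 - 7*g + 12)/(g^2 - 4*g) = (g - 3)/g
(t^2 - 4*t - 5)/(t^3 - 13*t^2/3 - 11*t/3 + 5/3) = 3/(3*t - 1)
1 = 1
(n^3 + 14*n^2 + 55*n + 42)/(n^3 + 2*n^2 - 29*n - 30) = (n + 7)/(n - 5)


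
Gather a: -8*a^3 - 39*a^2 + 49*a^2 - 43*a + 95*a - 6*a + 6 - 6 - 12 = -8*a^3 + 10*a^2 + 46*a - 12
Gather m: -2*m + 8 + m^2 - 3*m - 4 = m^2 - 5*m + 4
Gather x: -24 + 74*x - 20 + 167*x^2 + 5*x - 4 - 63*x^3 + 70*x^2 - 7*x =-63*x^3 + 237*x^2 + 72*x - 48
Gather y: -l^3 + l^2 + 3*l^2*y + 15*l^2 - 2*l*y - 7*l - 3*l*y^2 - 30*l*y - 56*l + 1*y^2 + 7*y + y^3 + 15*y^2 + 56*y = -l^3 + 16*l^2 - 63*l + y^3 + y^2*(16 - 3*l) + y*(3*l^2 - 32*l + 63)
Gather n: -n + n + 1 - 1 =0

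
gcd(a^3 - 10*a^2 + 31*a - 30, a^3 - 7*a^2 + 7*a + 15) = a^2 - 8*a + 15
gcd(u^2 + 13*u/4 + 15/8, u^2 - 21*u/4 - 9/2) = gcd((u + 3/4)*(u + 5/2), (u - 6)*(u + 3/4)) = u + 3/4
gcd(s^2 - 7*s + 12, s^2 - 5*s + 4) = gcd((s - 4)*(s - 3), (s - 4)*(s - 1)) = s - 4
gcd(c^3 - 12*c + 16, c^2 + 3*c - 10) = c - 2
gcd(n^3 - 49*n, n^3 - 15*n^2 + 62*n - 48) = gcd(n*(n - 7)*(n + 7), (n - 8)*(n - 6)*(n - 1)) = 1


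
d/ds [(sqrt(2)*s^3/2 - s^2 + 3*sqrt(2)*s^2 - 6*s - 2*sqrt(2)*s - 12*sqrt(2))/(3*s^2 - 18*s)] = (sqrt(2)*s^4 - 12*sqrt(2)*s^3 - 32*sqrt(2)*s^2 + 24*s^2 + 48*sqrt(2)*s - 144*sqrt(2))/(6*s^2*(s^2 - 12*s + 36))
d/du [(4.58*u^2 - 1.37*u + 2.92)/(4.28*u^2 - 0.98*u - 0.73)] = (1.3752*u^2 - 31.682*u + 3.8617)/(18.3184*u^4 - 8.3888*u^3 - 5.2884*u^2 + 1.4308*u + 0.5329)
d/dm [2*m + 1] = 2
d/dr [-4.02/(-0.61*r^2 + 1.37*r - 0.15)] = (5.5074 - 4.9044*r)/(0.61*r^2 - 1.37*r + 0.15)^2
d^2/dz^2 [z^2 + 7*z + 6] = 2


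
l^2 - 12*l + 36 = (l - 6)^2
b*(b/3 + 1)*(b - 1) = b^3/3 + 2*b^2/3 - b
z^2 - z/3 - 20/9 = (z - 5/3)*(z + 4/3)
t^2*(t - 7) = t^3 - 7*t^2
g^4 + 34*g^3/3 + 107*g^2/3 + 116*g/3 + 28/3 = (g + 1/3)*(g + 2)^2*(g + 7)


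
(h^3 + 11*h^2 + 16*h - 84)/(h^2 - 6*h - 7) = (-h^3 - 11*h^2 - 16*h + 84)/(-h^2 + 6*h + 7)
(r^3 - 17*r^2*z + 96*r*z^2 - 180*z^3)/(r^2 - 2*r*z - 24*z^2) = (r^2 - 11*r*z + 30*z^2)/(r + 4*z)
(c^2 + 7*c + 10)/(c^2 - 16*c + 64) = (c^2 + 7*c + 10)/(c^2 - 16*c + 64)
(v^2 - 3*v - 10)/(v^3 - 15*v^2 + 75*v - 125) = (v + 2)/(v^2 - 10*v + 25)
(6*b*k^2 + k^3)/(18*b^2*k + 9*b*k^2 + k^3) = k/(3*b + k)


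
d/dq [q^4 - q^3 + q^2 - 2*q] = 4*q^3 - 3*q^2 + 2*q - 2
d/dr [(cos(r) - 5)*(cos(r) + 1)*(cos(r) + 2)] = (-3*cos(r)^2 + 4*cos(r) + 13)*sin(r)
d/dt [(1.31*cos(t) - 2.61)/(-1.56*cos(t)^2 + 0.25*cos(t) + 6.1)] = (-2.0436*cos(t)^2 + 8.1432*cos(t) - 8.6435)*sin(t)/(2.4336*cos(t)^4 - 0.78*cos(t)^3 - 18.9695*cos(t)^2 + 3.05*cos(t) + 37.21)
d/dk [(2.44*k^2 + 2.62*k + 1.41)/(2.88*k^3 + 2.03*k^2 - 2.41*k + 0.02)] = (-7.0272*k^4 - 15.0912*k^3 - 23.3814*k^2 - 5.627*k + 3.4505)/(8.2944*k^6 + 11.6928*k^5 - 9.7607*k^4 - 9.6694*k^3 + 5.8893*k^2 - 0.0964*k + 0.0004)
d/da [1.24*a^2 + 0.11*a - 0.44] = 2.48*a + 0.11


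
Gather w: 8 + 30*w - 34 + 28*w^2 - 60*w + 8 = 28*w^2 - 30*w - 18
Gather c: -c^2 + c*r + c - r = -c^2 + c*(r + 1) - r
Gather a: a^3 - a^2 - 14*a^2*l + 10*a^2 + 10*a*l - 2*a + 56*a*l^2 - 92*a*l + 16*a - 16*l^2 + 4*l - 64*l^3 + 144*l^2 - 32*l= a^3 + a^2*(9 - 14*l) + a*(56*l^2 - 82*l + 14) - 64*l^3 + 128*l^2 - 28*l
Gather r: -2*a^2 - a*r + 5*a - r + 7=-2*a^2 + 5*a + r*(-a - 1) + 7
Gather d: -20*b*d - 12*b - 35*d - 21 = -12*b + d*(-20*b - 35) - 21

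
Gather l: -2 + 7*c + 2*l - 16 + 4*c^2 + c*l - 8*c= 4*c^2 - c + l*(c + 2) - 18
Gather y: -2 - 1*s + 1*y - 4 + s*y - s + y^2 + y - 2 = -2*s + y^2 + y*(s + 2) - 8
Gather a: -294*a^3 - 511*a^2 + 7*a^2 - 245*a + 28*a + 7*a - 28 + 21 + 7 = -294*a^3 - 504*a^2 - 210*a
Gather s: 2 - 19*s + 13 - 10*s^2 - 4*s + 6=-10*s^2 - 23*s + 21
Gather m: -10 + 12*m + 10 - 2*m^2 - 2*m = -2*m^2 + 10*m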